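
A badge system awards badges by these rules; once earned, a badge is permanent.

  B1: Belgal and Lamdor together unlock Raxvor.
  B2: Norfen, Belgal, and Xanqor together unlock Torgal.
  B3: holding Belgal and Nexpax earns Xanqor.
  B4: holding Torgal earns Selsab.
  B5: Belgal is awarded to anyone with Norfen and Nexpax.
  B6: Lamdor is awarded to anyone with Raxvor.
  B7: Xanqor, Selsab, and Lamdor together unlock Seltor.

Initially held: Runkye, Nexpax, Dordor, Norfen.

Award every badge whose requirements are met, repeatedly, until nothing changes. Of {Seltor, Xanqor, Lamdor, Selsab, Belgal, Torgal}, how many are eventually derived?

With Norfen and Nexpax, Belgal is earned (B5).
With Belgal and Nexpax, Xanqor is earned (B3).
With Norfen, Belgal, and Xanqor, Torgal is earned (B2).
With Torgal, Selsab is earned (B4).
Seltor would need Xanqor, Selsab, and Lamdor (B7), but Lamdor is never earned.
Xanqor: reached.
Lamdor would need Raxvor (B6), but Raxvor is never earned.
Selsab: reached.
Belgal: reached.
Torgal: reached.
Reached: Xanqor, Selsab, Belgal, and Torgal — 4 of the 6.

4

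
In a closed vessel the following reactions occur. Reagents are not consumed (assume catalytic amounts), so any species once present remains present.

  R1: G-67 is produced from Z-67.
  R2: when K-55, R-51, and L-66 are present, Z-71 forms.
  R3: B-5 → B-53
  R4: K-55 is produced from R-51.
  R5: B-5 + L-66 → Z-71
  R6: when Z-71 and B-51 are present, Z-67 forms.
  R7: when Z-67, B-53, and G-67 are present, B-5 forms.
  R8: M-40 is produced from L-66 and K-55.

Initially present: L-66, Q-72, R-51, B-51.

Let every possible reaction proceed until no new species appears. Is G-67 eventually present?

R-51 present → K-55 forms (R4).
K-55, R-51, and L-66 present → Z-71 forms (R2).
Z-71 and B-51 present → Z-67 forms (R6).
Z-67 present → G-67 forms (R1).

Yes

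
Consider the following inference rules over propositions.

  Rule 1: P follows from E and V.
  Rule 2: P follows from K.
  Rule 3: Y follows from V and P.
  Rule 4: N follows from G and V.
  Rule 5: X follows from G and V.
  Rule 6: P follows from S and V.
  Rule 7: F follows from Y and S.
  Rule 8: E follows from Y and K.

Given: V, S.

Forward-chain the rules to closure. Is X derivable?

No

X would need G and V (Rule 5), but G is never established.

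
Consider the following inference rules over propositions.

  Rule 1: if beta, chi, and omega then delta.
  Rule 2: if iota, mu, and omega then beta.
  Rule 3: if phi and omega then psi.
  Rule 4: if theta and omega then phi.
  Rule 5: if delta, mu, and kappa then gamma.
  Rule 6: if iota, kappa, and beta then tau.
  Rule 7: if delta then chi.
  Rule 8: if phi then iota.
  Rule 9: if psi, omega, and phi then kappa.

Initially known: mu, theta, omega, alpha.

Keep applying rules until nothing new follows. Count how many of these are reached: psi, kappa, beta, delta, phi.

theta and omega hold, so phi follows (Rule 4).
phi and omega hold, so psi follows (Rule 3).
From phi, Rule 8 gives iota.
From psi, omega, and phi, Rule 9 gives kappa.
From iota, mu, and omega, Rule 2 gives beta.
psi: reached.
kappa: reached.
beta: reached.
delta would need beta, chi, and omega (Rule 1), but chi is never established.
phi: reached.
Reached: psi, kappa, beta, and phi — 4 of the 5.

4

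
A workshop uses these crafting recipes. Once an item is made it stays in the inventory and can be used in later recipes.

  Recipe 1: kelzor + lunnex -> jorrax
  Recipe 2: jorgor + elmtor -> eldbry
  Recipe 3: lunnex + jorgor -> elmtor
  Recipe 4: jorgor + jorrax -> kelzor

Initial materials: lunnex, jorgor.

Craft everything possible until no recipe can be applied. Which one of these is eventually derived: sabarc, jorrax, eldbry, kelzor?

eldbry

Using Recipe 3, lunnex and jorgor make elmtor.
jorgor + elmtor -> eldbry (Recipe 2).
kelzor would need jorgor and jorrax (Recipe 4), but jorrax is never obtained. No rule produces sabarc, and it is not given. jorrax would need kelzor and lunnex (Recipe 1), but kelzor is never obtained.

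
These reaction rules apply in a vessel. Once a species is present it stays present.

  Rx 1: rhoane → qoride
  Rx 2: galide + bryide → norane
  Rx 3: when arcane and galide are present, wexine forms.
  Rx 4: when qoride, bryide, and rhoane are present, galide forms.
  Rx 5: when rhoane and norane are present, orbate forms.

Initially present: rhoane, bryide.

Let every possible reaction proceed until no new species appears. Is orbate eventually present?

Yes

rhoane present → qoride forms (Rx 1).
qoride, bryide, and rhoane present → galide forms (Rx 4).
galide and bryide present → norane forms (Rx 2).
rhoane and norane present → orbate forms (Rx 5).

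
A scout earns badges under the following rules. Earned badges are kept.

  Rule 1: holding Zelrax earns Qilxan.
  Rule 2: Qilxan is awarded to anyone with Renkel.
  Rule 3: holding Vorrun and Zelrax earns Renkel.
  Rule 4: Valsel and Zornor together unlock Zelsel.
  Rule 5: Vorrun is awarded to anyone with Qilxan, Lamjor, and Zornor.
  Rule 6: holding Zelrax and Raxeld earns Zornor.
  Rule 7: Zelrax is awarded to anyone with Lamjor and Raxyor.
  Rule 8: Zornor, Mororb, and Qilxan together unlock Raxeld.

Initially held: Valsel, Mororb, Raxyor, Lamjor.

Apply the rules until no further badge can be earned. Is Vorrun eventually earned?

No

Vorrun would need Qilxan, Lamjor, and Zornor (Rule 5), but Zornor is never earned.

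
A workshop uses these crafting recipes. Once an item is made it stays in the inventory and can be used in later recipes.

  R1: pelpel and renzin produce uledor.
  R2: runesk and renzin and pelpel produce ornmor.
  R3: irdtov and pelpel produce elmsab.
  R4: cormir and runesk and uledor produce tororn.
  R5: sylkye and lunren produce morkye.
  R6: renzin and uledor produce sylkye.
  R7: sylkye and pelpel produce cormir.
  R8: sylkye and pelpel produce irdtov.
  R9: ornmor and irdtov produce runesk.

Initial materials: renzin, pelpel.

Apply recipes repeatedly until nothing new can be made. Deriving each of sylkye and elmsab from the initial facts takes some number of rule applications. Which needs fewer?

sylkye

sylkye: Using R1, pelpel and renzin make uledor. renzin and uledor → sylkye (R6). [2 rule applications]
elmsab: Using R1, pelpel and renzin make uledor. Using R6, renzin and uledor make sylkye. sylkye and pelpel → irdtov (R8). irdtov and pelpel → elmsab (R3). [4 rule applications]
sylkye needs fewer.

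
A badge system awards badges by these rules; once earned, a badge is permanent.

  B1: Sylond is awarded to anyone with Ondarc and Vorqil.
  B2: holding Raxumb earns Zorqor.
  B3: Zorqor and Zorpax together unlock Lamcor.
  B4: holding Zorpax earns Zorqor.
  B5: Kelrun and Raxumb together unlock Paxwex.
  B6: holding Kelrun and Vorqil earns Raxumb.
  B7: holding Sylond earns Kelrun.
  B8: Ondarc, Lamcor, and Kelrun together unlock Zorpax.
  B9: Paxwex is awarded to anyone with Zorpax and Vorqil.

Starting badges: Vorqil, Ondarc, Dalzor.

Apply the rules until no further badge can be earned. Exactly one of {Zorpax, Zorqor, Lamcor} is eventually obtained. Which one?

Zorqor

With Ondarc and Vorqil, Sylond is earned (B1).
With Sylond, Kelrun is earned (B7).
With Kelrun and Vorqil, Raxumb is earned (B6).
With Raxumb, Zorqor is earned (B2).
Lamcor would need Zorqor and Zorpax (B3), but Zorpax is never earned. Zorpax would need Ondarc, Lamcor, and Kelrun (B8), but Lamcor is never earned.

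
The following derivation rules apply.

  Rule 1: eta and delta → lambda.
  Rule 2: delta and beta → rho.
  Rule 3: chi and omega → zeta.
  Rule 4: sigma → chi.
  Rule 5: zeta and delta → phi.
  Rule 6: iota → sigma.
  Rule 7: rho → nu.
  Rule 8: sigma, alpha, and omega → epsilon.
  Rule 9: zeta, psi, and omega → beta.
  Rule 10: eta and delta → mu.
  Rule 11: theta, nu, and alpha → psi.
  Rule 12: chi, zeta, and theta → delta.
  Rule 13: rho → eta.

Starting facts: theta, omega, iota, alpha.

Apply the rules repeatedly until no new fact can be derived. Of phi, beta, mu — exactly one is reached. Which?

phi

From iota, Rule 6 gives sigma.
From sigma, Rule 4 gives chi.
chi and omega hold, so zeta follows (Rule 3).
From chi, zeta, and theta, Rule 12 gives delta.
From zeta and delta, Rule 5 gives phi.
beta would need zeta, psi, and omega (Rule 9), but psi is never established. mu would need eta and delta (Rule 10), but eta is never established.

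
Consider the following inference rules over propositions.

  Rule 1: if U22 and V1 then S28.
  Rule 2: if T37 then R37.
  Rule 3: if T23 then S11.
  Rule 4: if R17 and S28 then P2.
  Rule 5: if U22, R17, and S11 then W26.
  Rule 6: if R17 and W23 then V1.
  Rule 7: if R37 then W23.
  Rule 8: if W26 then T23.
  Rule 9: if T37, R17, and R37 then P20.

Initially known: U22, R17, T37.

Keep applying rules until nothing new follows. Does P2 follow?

Yes

T37 holds, so R37 follows (Rule 2).
From R37, Rule 7 gives W23.
From R17 and W23, Rule 6 gives V1.
From U22 and V1, Rule 1 gives S28.
From R17 and S28, Rule 4 gives P2.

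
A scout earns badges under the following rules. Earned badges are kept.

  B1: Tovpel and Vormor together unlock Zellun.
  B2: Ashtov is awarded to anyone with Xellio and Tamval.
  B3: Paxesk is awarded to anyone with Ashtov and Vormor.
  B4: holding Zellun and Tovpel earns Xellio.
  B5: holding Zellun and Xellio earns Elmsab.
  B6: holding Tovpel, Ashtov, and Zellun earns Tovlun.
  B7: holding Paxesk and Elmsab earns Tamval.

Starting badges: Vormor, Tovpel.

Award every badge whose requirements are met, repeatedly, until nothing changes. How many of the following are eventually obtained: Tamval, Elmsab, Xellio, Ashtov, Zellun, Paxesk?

3

With Tovpel and Vormor, Zellun is earned (B1).
With Zellun and Tovpel, Xellio is earned (B4).
With Zellun and Xellio, Elmsab is earned (B5).
Tamval would need Paxesk and Elmsab (B7), but Paxesk is never earned.
Elmsab: reached.
Xellio: reached.
Ashtov would need Xellio and Tamval (B2), but Tamval is never earned.
Zellun: reached.
Paxesk would need Ashtov and Vormor (B3), but Ashtov is never earned.
Reached: Elmsab, Xellio, and Zellun — 3 of the 6.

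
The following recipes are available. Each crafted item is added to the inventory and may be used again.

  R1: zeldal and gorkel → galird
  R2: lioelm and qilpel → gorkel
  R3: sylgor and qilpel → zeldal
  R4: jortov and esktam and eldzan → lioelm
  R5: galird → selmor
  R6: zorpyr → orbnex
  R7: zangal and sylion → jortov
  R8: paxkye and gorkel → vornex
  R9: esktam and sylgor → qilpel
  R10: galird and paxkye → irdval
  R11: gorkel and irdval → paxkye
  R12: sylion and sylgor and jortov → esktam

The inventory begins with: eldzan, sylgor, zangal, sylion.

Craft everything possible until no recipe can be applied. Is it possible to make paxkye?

No

paxkye would need gorkel and irdval (R11), but irdval is never obtained.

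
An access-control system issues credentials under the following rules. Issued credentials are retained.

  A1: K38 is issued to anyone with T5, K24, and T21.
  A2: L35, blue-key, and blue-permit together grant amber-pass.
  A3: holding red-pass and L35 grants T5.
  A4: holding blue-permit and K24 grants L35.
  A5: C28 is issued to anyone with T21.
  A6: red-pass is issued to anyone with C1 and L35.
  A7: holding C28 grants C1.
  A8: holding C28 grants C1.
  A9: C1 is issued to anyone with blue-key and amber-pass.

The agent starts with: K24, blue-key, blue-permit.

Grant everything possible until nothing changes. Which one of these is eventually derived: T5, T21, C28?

T5

Holding blue-permit and K24 grants L35 (A4).
Holding L35, blue-key, and blue-permit grants amber-pass (A2).
Holding blue-key and amber-pass grants C1 (A9).
Holding C1 and L35 grants red-pass (A6).
Holding red-pass and L35 grants T5 (A3).
No rule produces T21, and it is not given. C28 would need T21 (A5), but T21 is never granted.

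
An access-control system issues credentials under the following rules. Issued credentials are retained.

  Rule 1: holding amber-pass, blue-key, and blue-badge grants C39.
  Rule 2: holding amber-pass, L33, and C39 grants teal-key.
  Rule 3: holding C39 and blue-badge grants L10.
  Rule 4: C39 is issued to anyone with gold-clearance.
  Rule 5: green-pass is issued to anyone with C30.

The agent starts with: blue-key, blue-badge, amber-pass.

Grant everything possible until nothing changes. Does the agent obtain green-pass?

No

green-pass would need C30 (Rule 5), but C30 is never granted.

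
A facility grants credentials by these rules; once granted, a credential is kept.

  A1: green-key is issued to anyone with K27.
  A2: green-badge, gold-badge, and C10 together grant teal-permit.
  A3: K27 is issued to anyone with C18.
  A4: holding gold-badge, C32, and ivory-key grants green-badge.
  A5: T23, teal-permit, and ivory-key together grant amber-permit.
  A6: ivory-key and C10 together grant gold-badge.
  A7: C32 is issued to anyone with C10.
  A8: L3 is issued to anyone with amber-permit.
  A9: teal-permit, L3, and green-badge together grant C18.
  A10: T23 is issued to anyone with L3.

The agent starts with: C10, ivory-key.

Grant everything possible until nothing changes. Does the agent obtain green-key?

green-key would need K27 (A1), but K27 is never granted.

No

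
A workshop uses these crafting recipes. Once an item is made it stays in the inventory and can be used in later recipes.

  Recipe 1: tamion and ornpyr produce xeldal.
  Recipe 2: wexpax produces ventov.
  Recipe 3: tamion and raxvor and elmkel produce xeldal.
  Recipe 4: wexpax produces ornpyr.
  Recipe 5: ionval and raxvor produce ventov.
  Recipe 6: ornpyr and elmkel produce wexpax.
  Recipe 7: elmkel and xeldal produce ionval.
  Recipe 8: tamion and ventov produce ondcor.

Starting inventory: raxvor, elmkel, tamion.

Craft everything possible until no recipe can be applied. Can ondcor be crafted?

tamion and raxvor and elmkel → xeldal (Recipe 3).
Using Recipe 7, elmkel and xeldal make ionval.
Using Recipe 5, ionval and raxvor make ventov.
Using Recipe 8, tamion and ventov make ondcor.

Yes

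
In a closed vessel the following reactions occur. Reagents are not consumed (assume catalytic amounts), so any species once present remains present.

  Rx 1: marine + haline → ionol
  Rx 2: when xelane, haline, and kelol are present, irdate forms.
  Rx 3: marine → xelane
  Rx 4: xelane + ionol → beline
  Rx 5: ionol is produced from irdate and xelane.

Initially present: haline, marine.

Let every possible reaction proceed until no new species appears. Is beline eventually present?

marine and haline present → ionol forms (Rx 1).
marine present → xelane forms (Rx 3).
xelane and ionol present → beline forms (Rx 4).

Yes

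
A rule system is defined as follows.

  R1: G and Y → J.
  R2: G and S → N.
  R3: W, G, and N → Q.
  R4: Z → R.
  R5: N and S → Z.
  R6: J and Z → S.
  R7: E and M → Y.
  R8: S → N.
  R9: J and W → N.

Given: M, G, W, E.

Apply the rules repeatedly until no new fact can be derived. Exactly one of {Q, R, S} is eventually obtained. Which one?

Q

E and M hold, so Y follows (R7).
From G and Y, R1 gives J.
From J and W, R9 gives N.
W, G, and N hold, so Q follows (R3).
R would need Z (R4), but Z is never established. S would need J and Z (R6), but Z is never established.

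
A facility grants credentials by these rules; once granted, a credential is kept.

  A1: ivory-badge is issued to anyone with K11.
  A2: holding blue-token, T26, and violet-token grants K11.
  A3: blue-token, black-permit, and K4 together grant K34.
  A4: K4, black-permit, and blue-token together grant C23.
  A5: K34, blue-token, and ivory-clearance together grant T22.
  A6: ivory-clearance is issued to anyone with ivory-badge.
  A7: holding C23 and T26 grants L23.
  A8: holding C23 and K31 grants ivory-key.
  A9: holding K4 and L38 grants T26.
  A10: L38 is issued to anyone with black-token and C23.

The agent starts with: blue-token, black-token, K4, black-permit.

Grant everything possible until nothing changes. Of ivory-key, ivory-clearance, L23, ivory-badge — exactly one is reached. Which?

L23

Holding K4, black-permit, and blue-token grants C23 (A4).
Holding black-token and C23 grants L38 (A10).
Holding K4 and L38 grants T26 (A9).
Holding C23 and T26 grants L23 (A7).
ivory-clearance would need ivory-badge (A6), but ivory-badge is never granted. ivory-key would need C23 and K31 (A8), but K31 is never granted. ivory-badge would need K11 (A1), but K11 is never granted.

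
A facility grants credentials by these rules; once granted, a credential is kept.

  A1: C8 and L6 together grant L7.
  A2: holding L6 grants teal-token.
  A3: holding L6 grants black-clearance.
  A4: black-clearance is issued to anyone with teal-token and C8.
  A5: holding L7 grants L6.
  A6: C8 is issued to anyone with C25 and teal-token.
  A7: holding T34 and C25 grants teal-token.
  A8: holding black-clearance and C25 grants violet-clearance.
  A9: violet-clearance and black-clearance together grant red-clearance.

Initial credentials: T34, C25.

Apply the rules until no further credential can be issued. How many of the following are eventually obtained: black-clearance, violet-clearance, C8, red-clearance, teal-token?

Holding T34 and C25 grants teal-token (A7).
Holding C25 and teal-token grants C8 (A6).
Holding teal-token and C8 grants black-clearance (A4).
Holding black-clearance and C25 grants violet-clearance (A8).
Holding violet-clearance and black-clearance grants red-clearance (A9).
black-clearance: reached.
violet-clearance: reached.
C8: reached.
red-clearance: reached.
teal-token: reached.
All 5 are reached.

5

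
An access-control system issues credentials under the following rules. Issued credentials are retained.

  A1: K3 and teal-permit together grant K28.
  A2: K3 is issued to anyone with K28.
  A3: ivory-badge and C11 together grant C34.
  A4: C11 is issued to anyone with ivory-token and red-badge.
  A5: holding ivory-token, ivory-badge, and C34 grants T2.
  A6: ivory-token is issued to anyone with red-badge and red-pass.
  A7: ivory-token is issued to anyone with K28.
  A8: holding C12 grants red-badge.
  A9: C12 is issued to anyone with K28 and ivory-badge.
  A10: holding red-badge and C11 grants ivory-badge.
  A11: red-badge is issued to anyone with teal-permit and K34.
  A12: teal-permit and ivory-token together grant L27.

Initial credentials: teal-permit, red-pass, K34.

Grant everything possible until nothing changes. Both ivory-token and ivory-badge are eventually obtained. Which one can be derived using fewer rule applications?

ivory-token

ivory-token: Holding teal-permit and K34 grants red-badge (A11). Holding red-badge and red-pass grants ivory-token (A6). [2 rule applications]
ivory-badge: Holding teal-permit and K34 grants red-badge (A11). Holding red-badge and red-pass grants ivory-token (A6). Holding ivory-token and red-badge grants C11 (A4). Holding red-badge and C11 grants ivory-badge (A10). [4 rule applications]
ivory-token needs fewer.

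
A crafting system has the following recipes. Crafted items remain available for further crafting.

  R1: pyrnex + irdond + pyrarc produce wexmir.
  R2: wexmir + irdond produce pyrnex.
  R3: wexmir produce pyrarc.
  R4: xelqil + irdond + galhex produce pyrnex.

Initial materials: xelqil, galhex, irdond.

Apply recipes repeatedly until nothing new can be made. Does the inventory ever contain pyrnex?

Yes

Using R4, xelqil, irdond, and galhex make pyrnex.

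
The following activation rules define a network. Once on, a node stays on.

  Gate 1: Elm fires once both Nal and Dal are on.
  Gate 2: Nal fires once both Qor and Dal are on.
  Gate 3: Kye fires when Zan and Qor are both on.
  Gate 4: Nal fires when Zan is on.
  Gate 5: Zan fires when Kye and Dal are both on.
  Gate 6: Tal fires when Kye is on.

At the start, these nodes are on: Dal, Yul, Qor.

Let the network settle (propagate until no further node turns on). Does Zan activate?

No

Zan would need Kye and Dal (Gate 5), but Kye never turns on.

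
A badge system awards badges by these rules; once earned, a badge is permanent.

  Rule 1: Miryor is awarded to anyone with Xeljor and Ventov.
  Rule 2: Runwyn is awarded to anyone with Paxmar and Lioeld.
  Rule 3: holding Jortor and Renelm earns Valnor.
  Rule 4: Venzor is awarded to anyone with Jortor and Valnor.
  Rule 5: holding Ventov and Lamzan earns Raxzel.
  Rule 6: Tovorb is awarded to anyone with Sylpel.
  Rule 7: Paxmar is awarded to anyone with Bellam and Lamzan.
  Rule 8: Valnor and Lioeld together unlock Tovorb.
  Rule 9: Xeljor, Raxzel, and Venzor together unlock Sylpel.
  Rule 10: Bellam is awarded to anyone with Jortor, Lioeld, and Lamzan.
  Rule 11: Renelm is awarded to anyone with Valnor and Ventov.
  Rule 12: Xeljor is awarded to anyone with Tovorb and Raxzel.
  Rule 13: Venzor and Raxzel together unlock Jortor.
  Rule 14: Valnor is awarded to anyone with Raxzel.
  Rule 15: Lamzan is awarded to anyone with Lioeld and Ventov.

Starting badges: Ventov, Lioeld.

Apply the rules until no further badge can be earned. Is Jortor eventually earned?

Jortor would need Venzor and Raxzel (Rule 13), but Venzor is never earned.

No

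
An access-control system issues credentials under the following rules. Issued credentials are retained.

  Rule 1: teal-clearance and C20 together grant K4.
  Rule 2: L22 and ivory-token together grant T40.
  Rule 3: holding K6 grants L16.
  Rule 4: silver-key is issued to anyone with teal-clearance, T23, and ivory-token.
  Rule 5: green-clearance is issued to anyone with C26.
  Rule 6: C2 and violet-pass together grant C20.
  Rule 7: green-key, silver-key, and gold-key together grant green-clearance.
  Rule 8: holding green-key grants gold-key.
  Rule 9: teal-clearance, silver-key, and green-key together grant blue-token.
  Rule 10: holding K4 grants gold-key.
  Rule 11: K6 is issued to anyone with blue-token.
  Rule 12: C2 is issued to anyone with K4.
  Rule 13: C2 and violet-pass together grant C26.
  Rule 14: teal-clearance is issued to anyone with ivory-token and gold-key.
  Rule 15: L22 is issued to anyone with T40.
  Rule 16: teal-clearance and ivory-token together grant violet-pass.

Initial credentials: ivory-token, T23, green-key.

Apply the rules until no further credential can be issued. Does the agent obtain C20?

C20 would need C2 and violet-pass (Rule 6), but C2 is never granted.

No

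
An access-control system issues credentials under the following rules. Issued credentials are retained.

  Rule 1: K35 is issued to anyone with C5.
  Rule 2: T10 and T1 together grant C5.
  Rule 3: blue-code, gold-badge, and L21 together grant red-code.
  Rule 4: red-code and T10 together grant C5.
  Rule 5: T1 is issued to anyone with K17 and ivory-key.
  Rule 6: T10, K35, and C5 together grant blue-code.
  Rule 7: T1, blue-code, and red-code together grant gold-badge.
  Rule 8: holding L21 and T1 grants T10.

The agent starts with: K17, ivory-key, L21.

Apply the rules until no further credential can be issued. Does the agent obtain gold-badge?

gold-badge would need T1, blue-code, and red-code (Rule 7), but red-code is never granted.

No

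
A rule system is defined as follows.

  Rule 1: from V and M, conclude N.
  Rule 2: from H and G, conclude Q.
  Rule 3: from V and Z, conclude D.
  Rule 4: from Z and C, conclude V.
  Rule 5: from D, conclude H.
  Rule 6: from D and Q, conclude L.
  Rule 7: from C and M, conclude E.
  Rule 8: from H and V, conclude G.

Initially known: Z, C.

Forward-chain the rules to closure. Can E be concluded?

E would need C and M (Rule 7), but M is never established.

No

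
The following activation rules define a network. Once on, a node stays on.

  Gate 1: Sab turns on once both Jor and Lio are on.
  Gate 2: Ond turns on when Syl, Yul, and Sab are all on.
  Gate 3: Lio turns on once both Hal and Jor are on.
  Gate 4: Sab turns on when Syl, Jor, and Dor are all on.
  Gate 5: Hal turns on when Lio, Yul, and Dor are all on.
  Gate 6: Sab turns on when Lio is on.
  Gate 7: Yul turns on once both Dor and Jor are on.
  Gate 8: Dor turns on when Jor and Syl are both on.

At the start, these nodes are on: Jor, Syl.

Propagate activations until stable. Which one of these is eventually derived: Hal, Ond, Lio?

Gate 8: Jor and Syl on → Dor on.
Gate 4: Syl, Jor, and Dor on → Sab on.
Dor and Jor are on, so Yul turns on (Gate 7).
Syl, Yul, and Sab are on, so Ond turns on (Gate 2).
Hal would need Lio, Yul, and Dor (Gate 5), but Lio never turns on. Lio would need Hal and Jor (Gate 3), but Hal never turns on.

Ond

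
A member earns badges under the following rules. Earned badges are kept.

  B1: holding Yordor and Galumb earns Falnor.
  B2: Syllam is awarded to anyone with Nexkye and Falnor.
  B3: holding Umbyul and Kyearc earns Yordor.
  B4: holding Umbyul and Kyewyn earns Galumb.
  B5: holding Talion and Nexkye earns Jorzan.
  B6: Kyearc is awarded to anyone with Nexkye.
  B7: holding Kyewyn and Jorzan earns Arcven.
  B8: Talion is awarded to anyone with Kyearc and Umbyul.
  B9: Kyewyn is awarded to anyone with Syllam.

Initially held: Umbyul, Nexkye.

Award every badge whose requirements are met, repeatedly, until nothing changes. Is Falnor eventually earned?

No

Falnor would need Yordor and Galumb (B1), but Galumb is never earned.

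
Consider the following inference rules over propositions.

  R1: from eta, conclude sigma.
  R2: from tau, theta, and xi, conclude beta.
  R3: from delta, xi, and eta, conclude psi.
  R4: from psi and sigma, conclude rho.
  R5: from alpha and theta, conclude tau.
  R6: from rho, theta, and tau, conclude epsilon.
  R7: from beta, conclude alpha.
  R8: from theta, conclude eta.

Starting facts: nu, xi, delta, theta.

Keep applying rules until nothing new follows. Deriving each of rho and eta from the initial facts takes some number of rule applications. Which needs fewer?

eta: theta holds, so eta follows (R8). [1 rule application]
rho: From theta, R8 gives eta. delta, xi, and eta hold, so psi follows (R3). eta holds, so sigma follows (R1). psi and sigma hold, so rho follows (R4). [4 rule applications]
eta needs fewer.

eta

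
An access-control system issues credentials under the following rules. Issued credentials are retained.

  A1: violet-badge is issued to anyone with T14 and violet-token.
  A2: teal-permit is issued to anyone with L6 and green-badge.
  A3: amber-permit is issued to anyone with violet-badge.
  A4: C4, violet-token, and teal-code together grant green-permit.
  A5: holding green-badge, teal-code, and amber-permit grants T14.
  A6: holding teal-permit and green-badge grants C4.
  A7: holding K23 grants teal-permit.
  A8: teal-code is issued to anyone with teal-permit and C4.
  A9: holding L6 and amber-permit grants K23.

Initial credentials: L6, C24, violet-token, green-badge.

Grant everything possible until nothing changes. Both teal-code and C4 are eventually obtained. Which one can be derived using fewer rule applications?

C4

C4: Holding L6 and green-badge grants teal-permit (A2). Holding teal-permit and green-badge grants C4 (A6). [2 rule applications]
teal-code: Holding L6 and green-badge grants teal-permit (A2). Holding teal-permit and green-badge grants C4 (A6). Holding teal-permit and C4 grants teal-code (A8). [3 rule applications]
C4 needs fewer.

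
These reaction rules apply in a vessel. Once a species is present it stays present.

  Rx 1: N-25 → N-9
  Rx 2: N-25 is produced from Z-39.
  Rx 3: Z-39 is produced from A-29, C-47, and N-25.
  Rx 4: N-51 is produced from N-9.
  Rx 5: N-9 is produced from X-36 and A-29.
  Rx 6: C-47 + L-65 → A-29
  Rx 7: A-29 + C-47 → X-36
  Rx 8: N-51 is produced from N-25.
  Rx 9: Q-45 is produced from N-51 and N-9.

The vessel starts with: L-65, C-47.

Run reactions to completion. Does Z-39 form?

No

Z-39 would need A-29, C-47, and N-25 (Rx 3), but N-25 never forms.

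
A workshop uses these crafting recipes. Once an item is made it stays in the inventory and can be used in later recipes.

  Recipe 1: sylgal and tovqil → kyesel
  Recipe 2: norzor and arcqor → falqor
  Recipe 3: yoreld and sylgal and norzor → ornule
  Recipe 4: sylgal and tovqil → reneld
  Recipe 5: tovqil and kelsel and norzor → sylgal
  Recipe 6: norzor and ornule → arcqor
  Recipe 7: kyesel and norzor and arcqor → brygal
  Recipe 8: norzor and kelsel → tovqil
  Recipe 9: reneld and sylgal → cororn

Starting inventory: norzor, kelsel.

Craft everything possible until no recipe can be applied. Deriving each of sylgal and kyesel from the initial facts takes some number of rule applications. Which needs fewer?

sylgal

sylgal: Using Recipe 8, norzor and kelsel make tovqil. tovqil and kelsel and norzor → sylgal (Recipe 5). [2 rule applications]
kyesel: norzor and kelsel → tovqil (Recipe 8). tovqil and kelsel and norzor → sylgal (Recipe 5). Using Recipe 1, sylgal and tovqil make kyesel. [3 rule applications]
sylgal needs fewer.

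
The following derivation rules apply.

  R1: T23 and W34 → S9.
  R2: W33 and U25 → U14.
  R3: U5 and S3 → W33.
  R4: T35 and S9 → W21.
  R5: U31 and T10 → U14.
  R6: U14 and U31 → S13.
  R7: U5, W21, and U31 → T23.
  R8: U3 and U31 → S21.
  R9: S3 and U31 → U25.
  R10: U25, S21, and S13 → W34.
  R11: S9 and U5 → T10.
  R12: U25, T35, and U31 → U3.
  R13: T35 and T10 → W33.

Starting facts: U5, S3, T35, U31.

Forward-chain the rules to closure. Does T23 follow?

T23 would need U5, W21, and U31 (R7), but W21 is never established.

No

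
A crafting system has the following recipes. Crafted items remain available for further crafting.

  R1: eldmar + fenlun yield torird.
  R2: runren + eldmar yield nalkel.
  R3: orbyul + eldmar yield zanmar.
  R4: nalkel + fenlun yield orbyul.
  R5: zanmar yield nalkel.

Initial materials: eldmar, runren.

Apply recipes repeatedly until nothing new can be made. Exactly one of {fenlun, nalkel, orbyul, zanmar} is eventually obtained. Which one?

runren + eldmar → nalkel (R2).
No rule produces fenlun, and it is not given. zanmar would need orbyul and eldmar (R3), but orbyul is never obtained. orbyul would need nalkel and fenlun (R4), but fenlun is never obtained.

nalkel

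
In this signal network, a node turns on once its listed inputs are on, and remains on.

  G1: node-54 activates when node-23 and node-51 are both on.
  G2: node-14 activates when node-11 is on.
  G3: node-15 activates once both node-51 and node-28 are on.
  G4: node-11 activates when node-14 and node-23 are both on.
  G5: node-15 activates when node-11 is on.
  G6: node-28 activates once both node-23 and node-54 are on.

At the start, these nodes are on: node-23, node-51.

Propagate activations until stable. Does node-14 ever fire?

node-14 would need node-11 (G2), but node-11 never turns on.

No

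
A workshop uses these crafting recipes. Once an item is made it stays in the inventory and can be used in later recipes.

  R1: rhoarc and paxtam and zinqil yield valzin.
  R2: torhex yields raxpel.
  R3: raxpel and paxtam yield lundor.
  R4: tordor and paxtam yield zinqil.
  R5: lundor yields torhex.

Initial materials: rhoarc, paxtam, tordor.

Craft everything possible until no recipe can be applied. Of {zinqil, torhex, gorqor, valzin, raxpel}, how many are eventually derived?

Using R4, tordor and paxtam make zinqil.
rhoarc and paxtam and zinqil → valzin (R1).
zinqil: reached.
torhex would need lundor (R5), but lundor is never obtained.
No rule produces gorqor, and it is not given.
valzin: reached.
raxpel would need torhex (R2), but torhex is never obtained.
Reached: zinqil and valzin — 2 of the 5.

2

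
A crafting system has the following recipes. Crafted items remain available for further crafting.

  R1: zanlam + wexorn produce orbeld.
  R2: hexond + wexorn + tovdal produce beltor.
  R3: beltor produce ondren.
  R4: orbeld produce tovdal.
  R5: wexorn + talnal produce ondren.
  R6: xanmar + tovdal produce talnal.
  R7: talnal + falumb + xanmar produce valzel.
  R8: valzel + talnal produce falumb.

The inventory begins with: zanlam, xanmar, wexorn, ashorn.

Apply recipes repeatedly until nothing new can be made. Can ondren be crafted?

Using R1, zanlam and wexorn make orbeld.
orbeld → tovdal (R4).
Using R6, xanmar and tovdal make talnal.
Using R5, wexorn and talnal make ondren.

Yes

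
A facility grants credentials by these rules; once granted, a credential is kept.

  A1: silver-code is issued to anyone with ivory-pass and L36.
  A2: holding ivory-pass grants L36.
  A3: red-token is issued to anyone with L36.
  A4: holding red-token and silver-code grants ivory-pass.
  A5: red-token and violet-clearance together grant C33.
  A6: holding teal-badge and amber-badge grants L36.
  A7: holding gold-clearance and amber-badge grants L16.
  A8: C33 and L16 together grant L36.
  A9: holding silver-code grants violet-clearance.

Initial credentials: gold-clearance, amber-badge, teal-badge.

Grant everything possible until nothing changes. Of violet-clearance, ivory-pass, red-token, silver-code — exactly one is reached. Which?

red-token

Holding teal-badge and amber-badge grants L36 (A6).
Holding L36 grants red-token (A3).
silver-code would need ivory-pass and L36 (A1), but ivory-pass is never granted. violet-clearance would need silver-code (A9), but silver-code is never granted. ivory-pass would need red-token and silver-code (A4), but silver-code is never granted.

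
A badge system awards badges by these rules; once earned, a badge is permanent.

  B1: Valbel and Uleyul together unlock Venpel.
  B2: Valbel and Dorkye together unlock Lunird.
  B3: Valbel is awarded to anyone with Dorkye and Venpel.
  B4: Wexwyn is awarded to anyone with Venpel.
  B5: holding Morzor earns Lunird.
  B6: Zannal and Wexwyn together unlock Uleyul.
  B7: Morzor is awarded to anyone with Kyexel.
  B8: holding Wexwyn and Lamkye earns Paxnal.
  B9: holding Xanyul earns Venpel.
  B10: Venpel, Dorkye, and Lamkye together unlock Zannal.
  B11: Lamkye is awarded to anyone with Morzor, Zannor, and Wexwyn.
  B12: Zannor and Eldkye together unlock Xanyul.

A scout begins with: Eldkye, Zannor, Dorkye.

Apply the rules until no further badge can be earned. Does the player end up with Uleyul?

No

Uleyul would need Zannal and Wexwyn (B6), but Zannal is never earned.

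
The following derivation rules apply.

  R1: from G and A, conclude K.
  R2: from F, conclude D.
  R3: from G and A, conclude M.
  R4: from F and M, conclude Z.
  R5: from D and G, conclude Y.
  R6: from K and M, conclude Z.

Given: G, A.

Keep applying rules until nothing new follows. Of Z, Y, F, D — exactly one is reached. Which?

G and A hold, so K follows (R1).
G and A hold, so M follows (R3).
From K and M, R6 gives Z.
Y would need D and G (R5), but D is never established. D would need F (R2), but F is never established. No rule produces F, and it is not given.

Z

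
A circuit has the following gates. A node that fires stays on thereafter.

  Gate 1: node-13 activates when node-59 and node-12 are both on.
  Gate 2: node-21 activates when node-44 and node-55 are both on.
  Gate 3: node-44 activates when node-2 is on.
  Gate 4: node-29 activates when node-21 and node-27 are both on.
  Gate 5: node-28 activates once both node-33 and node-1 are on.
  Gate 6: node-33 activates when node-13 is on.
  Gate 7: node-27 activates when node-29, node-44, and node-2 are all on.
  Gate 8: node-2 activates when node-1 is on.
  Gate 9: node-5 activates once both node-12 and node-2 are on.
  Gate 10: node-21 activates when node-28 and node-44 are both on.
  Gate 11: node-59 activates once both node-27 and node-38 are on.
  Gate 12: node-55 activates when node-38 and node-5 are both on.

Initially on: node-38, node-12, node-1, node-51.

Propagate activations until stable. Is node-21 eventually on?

Yes

Gate 8: node-1 on → node-2 on.
Gate 3: node-2 on → node-44 on.
Gate 9: node-12 and node-2 on → node-5 on.
Gate 12: node-38 and node-5 on → node-55 on.
node-44 and node-55 are on, so node-21 activates (Gate 2).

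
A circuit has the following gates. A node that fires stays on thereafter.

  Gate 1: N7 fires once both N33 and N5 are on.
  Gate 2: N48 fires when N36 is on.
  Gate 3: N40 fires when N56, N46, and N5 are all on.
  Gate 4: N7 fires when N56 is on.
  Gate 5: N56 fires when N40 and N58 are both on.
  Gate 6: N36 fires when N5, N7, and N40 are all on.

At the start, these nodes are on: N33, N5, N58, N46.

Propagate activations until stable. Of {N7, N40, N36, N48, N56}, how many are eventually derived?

Gate 1: N33 and N5 on → N7 on.
N7: reached.
N40 would need N56, N46, and N5 (Gate 3), but N56 never turns on.
N36 would need N5, N7, and N40 (Gate 6), but N40 never turns on.
N48 would need N36 (Gate 2), but N36 never turns on.
N56 would need N40 and N58 (Gate 5), but N40 never turns on.
Reached: N7 — 1 of the 5.

1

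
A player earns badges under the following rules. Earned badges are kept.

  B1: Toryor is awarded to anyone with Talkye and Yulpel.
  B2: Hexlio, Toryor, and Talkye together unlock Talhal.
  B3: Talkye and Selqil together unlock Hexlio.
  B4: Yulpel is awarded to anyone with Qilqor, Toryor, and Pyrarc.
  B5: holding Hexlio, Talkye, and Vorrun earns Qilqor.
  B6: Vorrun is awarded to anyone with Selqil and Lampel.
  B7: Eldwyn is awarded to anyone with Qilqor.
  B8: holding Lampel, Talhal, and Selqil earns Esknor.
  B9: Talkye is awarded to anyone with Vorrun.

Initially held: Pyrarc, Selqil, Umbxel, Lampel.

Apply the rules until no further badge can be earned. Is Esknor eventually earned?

Esknor would need Lampel, Talhal, and Selqil (B8), but Talhal is never earned.

No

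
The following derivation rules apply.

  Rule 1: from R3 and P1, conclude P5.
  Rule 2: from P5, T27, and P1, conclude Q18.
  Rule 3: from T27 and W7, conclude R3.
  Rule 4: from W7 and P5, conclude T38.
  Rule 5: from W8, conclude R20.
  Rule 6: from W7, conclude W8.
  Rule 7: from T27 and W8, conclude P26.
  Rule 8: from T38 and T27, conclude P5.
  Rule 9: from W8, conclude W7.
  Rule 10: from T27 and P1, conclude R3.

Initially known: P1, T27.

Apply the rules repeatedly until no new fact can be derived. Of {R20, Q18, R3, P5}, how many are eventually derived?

From T27 and P1, Rule 10 gives R3.
R3 and P1 hold, so P5 follows (Rule 1).
P5, T27, and P1 hold, so Q18 follows (Rule 2).
R20 would need W8 (Rule 5), but W8 is never established.
Q18: reached.
R3: reached.
P5: reached.
Reached: Q18, R3, and P5 — 3 of the 4.

3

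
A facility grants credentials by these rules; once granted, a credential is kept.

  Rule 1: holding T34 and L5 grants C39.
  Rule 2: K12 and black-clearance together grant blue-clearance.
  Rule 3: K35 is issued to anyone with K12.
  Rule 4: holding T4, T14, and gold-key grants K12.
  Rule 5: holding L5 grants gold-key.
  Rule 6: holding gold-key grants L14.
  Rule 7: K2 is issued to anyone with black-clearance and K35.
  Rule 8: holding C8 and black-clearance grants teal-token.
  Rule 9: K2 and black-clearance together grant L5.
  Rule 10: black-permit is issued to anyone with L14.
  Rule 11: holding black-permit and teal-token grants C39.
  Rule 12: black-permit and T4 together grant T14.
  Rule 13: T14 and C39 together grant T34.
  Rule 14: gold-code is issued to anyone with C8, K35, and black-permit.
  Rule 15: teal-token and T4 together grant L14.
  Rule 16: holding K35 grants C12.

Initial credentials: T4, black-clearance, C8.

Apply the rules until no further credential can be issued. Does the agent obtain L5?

L5 would need K2 and black-clearance (Rule 9), but K2 is never granted.

No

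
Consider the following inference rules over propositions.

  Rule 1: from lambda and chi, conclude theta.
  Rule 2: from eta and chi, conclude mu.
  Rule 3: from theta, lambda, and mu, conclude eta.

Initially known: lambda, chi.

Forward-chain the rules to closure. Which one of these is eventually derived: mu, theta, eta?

theta

From lambda and chi, Rule 1 gives theta.
mu would need eta and chi (Rule 2), but eta is never established. eta would need theta, lambda, and mu (Rule 3), but mu is never established.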